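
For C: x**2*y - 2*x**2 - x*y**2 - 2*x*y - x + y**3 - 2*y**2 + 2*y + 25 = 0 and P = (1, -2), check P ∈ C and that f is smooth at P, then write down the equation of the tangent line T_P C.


Tangent line at P: -9*x + 25*y + 59 = 0.

Step 1: f(1, -2) = 0, so P lies on C.
Step 2: partial derivatives
  f_x(x, y) = 2*x*y - 4*x - y**2 - 2*y - 1, f_y(x, y) = x**2 - 2*x*y - 2*x + 3*y**2 - 4*y + 2.
  f_x(P) = -9, f_y(P) = 25 (gradient nonzero, so P is smooth).
Step 3: tangent line at P: -9·(x − 1) + 25·(y − -2) = 0.
Expanding: -9*x + 25*y + 59 = 0.


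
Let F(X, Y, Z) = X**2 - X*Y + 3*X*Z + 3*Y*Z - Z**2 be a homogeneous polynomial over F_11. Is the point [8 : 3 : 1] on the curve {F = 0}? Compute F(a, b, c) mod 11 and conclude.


F(8,3,1) ≡ 6 (mod 11); P is NOT on the curve.

Evaluate F(8, 3, 1) term-by-term (mod 11).
  X**2 ↦ 1·64·1·1 = 64
  -X*Y ↦ -1·8·3·1 = -24
  3*X*Z ↦ 3·8·1·1 = 24
  3*Y*Z ↦ 3·1·3·1 = 9
  -Z**2 ↦ -1·1·1·1 = -1
Sum: F(8, 3, 1) = (64) + (-24) + (24) + (9) + (-1) = 72.
Reducing mod 11: 72 ≡ 6 (mod 11).
Since F(a, b, c) ≡ 6 ≠ 0 (mod 11), P does NOT lie on the curve.


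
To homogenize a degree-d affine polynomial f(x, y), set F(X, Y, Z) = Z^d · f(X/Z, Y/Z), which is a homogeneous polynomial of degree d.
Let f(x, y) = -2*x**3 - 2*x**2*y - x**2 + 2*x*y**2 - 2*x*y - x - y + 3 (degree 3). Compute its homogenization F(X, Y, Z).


F(X, Y, Z) = -2*X**3 - 2*X**2*Y - X**2*Z + 2*X*Y**2 - 2*X*Y*Z - X*Z**2 - Y*Z**2 + 3*Z**3

deg(f) = 3.
Substitute x = X/Z, y = Y/Z into f, then multiply by Z^3.
  monomial -2·x^3·y^0 ↦ -2·X^3·Y^0·Z^0.
  monomial -2·x^2·y^1 ↦ -2·X^2·Y^1·Z^0.
  monomial -1·x^2·y^0 ↦ -1·X^2·Y^0·Z^1.
  monomial 2·x^1·y^2 ↦ 2·X^1·Y^2·Z^0.
  monomial -2·x^1·y^1 ↦ -2·X^1·Y^1·Z^1.
  monomial -1·x^1·y^0 ↦ -1·X^1·Y^0·Z^2.
  monomial -1·x^0·y^1 ↦ -1·X^0·Y^1·Z^2.
  monomial 3·x^0·y^0 ↦ 3·X^0·Y^0·Z^3.
Collecting: F(X, Y, Z) = -2*X**3 - 2*X**2*Y - X**2*Z + 2*X*Y**2 - 2*X*Y*Z - X*Z**2 - Y*Z**2 + 3*Z**3.


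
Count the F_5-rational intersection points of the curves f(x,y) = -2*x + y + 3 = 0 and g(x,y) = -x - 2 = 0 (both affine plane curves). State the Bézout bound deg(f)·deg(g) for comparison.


Common zeros: {(3, 3)}; count = 1; Bézout bound = 1.

deg(f) = 1, deg(g) = 1, so Bézout bound = 1.
Scan x ∈ F_5. For each x, list the y ∈ F_5 with f(x, y) ≡ 0 and those with g(x, y) ≡ 0 (mod 5); the common zeros in that column are the intersection.
  x = 0: f ≡ 0 at y ∈ {2}; g ≡ 0 at y ∈ ∅; common: ∅.
  x = 1: f ≡ 0 at y ∈ {4}; g ≡ 0 at y ∈ ∅; common: ∅.
  x = 2: f ≡ 0 at y ∈ {1}; g ≡ 0 at y ∈ ∅; common: ∅.
  x = 3: f ≡ 0 at y ∈ {3}; g ≡ 0 at y ∈ {0, 1, 2, 3, 4}; common: {3}.
  x = 4: f ≡ 0 at y ∈ {0}; g ≡ 0 at y ∈ ∅; common: ∅.
Collecting: common zeros = {(3, 3)}, so the count is 1.
Comparison with the Bézout bound: 1 ≤ 1 = deg(f)·deg(g), as expected for curves with no common component (the bound is attained).


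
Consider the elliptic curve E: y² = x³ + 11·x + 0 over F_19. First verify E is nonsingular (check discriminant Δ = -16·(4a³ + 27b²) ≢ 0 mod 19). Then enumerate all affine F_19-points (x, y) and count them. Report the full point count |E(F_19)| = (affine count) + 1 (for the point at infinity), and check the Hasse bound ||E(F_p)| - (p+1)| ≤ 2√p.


Affine points = {(0, 0), (2, 7), (2, 12), (5, 3), (5, 16), (6, 4), (6, 15), (8, 7), (8, 12), (9, 7), (9, 12), (12, 6), (12, 13), (15, 5), (15, 14), (16, 4), (16, 15), (18, 8), (18, 11)}; affine count = 19; |E(F_19)| = 20.

Discriminant check: Δ ∝ 4a³ + 27b² = 4·11³ + 27·0² = 4·1331 + 27·0 ≡ 4 (mod 19). Nonzero ⇒ E is nonsingular.
For each x ∈ F_19, compute rhs = x³ + 11·x + 0 mod 19, then count y ∈ F_19 with y² ≡ rhs.
  x = 0: rhs = 0, matching y values: 0 (1 points).
  x = 1: rhs = 12, matching y values: none (0 points).
  x = 2: rhs = 11, matching y values: 7, 12 (2 points).
  x = 3: rhs = 3, matching y values: none (0 points).
  x = 4: rhs = 13, matching y values: none (0 points).
  x = 5: rhs = 9, matching y values: 3, 16 (2 points).
  x = 6: rhs = 16, matching y values: 4, 15 (2 points).
  x = 7: rhs = 2, matching y values: none (0 points).
  x = 8: rhs = 11, matching y values: 7, 12 (2 points).
  x = 9: rhs = 11, matching y values: 7, 12 (2 points).
  x = 10: rhs = 8, matching y values: none (0 points).
  x = 11: rhs = 8, matching y values: none (0 points).
  x = 12: rhs = 17, matching y values: 6, 13 (2 points).
  x = 13: rhs = 3, matching y values: none (0 points).
  x = 14: rhs = 10, matching y values: none (0 points).
  x = 15: rhs = 6, matching y values: 5, 14 (2 points).
  x = 16: rhs = 16, matching y values: 4, 15 (2 points).
  x = 17: rhs = 8, matching y values: none (0 points).
  x = 18: rhs = 7, matching y values: 8, 11 (2 points).
Total affine count: 19.
Full point count |E(F_19)| = 19 + 1 = 20.
Hasse bound: |20 − (19+1)| = |0| = 0 ≤ 2√19 ≈ 8.7178 ✓.


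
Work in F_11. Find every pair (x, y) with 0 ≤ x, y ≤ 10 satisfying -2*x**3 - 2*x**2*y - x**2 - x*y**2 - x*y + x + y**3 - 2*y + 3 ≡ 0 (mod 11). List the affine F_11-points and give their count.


Affine F_11-points: {(2, 5), (3, 7), (6, 3), (7, 7), (9, 4), (9, 6), (9, 10), (10, 7)}; count = 8.

For each of the 121 pairs (x, y) ∈ F_11², evaluate f(x, y) mod 11. Record the zeros.
  x = 0: [0↦3, 1↦2, 2↦7, 3↦2, 4↦4, 5↦8, 6↦9, 7↦2, 8↦4, 9↦10, 10↦4]  zeros at y ∈ ∅
  x = 1: [0↦1, 1↦7, 2↦6, 3↦4, 4↦7, 5↦10, 6↦8, 7↦7, 8↦2, 9↦10, 10↦4]  zeros at y ∈ ∅
  x = 2: [0↦7, 1↦5, 2↦5, 3↦2, 4↦2, 5↦0, 6↦2, 7↦3, 8↦9, 9↦4, 10↦5]  zeros at y ∈ {5}
  x = 3: [0↦9, 1↦6, 2↦3, 3↦6, 4↦10, 5↦10, 6↦1, 7↦0, 8↦2, 9↦2, 10↦6]  zeros at y ∈ {7}
  x = 4: [0↦6, 1↦9, 2↦10, 3↦4, 4↦8, 5↦6, 6↦4, 7↦8, 8↦2, 9↦3, 10↦6]  zeros at y ∈ ∅
  x = 5: [0↦8, 1↦2, 2↦3, 3↦6, 4↦6, 5↦9, 6↦10, 7↦4, 8↦8, 9↦6, 10↦4]  zeros at y ∈ ∅
  x = 6: [0↦3, 1↦6, 2↦3, 3↦0, 4↦3, 5↦7, 6↦7, 7↦9, 8↦8, 9↦10, 10↦10]  zeros at y ∈ {3}
  x = 7: [0↦1, 1↦9, 2↦9, 3↦7, 4↦9, 5↦10, 6↦5, 7↦0, 8↦1, 9↦3, 10↦1]  zeros at y ∈ {7}
  x = 8: [0↦1, 1↦10, 2↦9, 3↦4, 4↦1, 5↦6, 6↦3, 7↦9, 8↦8, 9↦6, 10↦9]  zeros at y ∈ ∅
  x = 9: [0↦2, 1↦8, 2↦2, 3↦1, 4↦0, 5↦5, 6↦0, 7↦2, 8↦6, 9↦7, 10↦0]  zeros at y ∈ {4, 6, 10}
  x = 10: [0↦3, 1↦2, 2↦9, 3↦8, 4↦5, 5↦6, 6↦6, 7↦0, 8↦5, 9↦5, 10↦6]  zeros at y ∈ {7}
Collecting zeros: affine points = {(2, 5), (3, 7), (6, 3), (7, 7), (9, 4), (9, 6), (9, 10), (10, 7)}.
Total count |C(F_11)_aff| = 8.


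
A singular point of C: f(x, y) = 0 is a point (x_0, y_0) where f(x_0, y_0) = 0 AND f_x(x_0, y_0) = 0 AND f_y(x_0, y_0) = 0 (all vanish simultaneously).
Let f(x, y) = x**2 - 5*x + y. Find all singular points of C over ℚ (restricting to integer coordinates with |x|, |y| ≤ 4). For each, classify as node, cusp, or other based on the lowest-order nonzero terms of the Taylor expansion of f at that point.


No singular points in the scanned grid; C is smooth there.

Compute partial derivatives:
  f_x = 2*x - 5.
  f_y = 1.
f_y = 1 is a nonzero constant, so f_y never vanishes: no point (x, y) can satisfy f = f_x = f_y = 0. In particular no (x, y) ∈ {−4, ..., 4}² is singular; the curve is smooth.


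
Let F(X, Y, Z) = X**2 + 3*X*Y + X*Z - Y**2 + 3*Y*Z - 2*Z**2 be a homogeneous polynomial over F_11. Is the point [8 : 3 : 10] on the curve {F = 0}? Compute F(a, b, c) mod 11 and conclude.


F(8,3,10) ≡ 9 (mod 11); P is NOT on the curve.

Evaluate F(8, 3, 10) term-by-term (mod 11).
  X**2 ↦ 1·64·1·1 = 64
  3*X*Y ↦ 3·8·3·1 = 72
  X*Z ↦ 1·8·1·10 = 80
  -Y**2 ↦ -1·1·9·1 = -9
  3*Y*Z ↦ 3·1·3·10 = 90
  -2*Z**2 ↦ -2·1·1·100 = -200
Sum: F(8, 3, 10) = (64) + (72) + (80) + (-9) + (90) + (-200) = 97.
Reducing mod 11: 97 ≡ 9 (mod 11).
Since F(a, b, c) ≡ 9 ≠ 0 (mod 11), P does NOT lie on the curve.


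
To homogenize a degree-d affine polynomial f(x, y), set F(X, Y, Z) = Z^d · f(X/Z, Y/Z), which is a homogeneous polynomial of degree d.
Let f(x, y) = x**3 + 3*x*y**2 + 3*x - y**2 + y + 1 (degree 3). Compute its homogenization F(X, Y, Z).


F(X, Y, Z) = X**3 + 3*X*Y**2 + 3*X*Z**2 - Y**2*Z + Y*Z**2 + Z**3

deg(f) = 3.
Substitute x = X/Z, y = Y/Z into f, then multiply by Z^3.
  monomial 1·x^3·y^0 ↦ 1·X^3·Y^0·Z^0.
  monomial 3·x^1·y^2 ↦ 3·X^1·Y^2·Z^0.
  monomial 3·x^1·y^0 ↦ 3·X^1·Y^0·Z^2.
  monomial -1·x^0·y^2 ↦ -1·X^0·Y^2·Z^1.
  monomial 1·x^0·y^1 ↦ 1·X^0·Y^1·Z^2.
  monomial 1·x^0·y^0 ↦ 1·X^0·Y^0·Z^3.
Collecting: F(X, Y, Z) = X**3 + 3*X*Y**2 + 3*X*Z**2 - Y**2*Z + Y*Z**2 + Z**3.


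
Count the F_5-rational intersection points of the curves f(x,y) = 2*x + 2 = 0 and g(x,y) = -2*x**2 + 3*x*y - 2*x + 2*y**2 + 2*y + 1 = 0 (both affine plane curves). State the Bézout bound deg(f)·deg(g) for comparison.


Common zeros: ∅; count = 0; Bézout bound = 2.

deg(f) = 1, deg(g) = 2, so Bézout bound = 2.
Scan x ∈ F_5. For each x, list the y ∈ F_5 with f(x, y) ≡ 0 and those with g(x, y) ≡ 0 (mod 5); the common zeros in that column are the intersection.
  x = 0: f ≡ 0 at y ∈ ∅; g ≡ 0 at y ∈ {1, 3}; common: ∅.
  x = 1: f ≡ 0 at y ∈ ∅; g ≡ 0 at y ∈ {2, 3}; common: ∅.
  x = 2: f ≡ 0 at y ∈ ∅; g ≡ 0 at y ∈ ∅; common: ∅.
  x = 3: f ≡ 0 at y ∈ ∅; g ≡ 0 at y ∈ {1}; common: ∅.
  x = 4: f ≡ 0 at y ∈ {0, 1, 2, 3, 4}; g ≡ 0 at y ∈ ∅; common: ∅.
Collecting: common zeros = ∅, so the count is 0.
Comparison with the Bézout bound: 0 ≤ 2 = deg(f)·deg(g), as expected for curves with no common component (the affine F_5-count falls short of the bound because intersections may lie at infinity, over extension fields, or carry multiplicity).


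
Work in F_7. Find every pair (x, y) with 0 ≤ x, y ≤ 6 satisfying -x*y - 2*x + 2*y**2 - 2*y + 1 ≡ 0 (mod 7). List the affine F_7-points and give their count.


Affine F_7-points: {(3, 2), (3, 4), (4, 0), (4, 3), (5, 1), (5, 6)}; count = 6.

For each of the 49 pairs (x, y) ∈ F_7², evaluate f(x, y) mod 7. Record the zeros.
  x = 0: [0↦1, 1↦1, 2↦5, 3↦6, 4↦4, 5↦6, 6↦5]  zeros at y ∈ ∅
  x = 1: [0↦6, 1↦5, 2↦1, 3↦1, 4↦5, 5↦6, 6↦4]  zeros at y ∈ ∅
  x = 2: [0↦4, 1↦2, 2↦4, 3↦3, 4↦6, 5↦6, 6↦3]  zeros at y ∈ ∅
  x = 3: [0↦2, 1↦6, 2↦0, 3↦5, 4↦0, 5↦6, 6↦2]  zeros at y ∈ {2, 4}
  x = 4: [0↦0, 1↦3, 2↦3, 3↦0, 4↦1, 5↦6, 6↦1]  zeros at y ∈ {0, 3}
  x = 5: [0↦5, 1↦0, 2↦6, 3↦2, 4↦2, 5↦6, 6↦0]  zeros at y ∈ {1, 6}
  x = 6: [0↦3, 1↦4, 2↦2, 3↦4, 4↦3, 5↦6, 6↦6]  zeros at y ∈ ∅
Collecting zeros: affine points = {(3, 2), (3, 4), (4, 0), (4, 3), (5, 1), (5, 6)}.
Total count |C(F_7)_aff| = 6.


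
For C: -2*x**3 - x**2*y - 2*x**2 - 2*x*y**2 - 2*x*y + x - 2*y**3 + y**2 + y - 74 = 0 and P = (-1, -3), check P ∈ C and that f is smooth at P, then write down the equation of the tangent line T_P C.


Tangent line at P: -19*x - 70*y - 229 = 0.

Step 1: f(-1, -3) = 0, so P lies on C.
Step 2: partial derivatives
  f_x(x, y) = -6*x**2 - 2*x*y - 4*x - 2*y**2 - 2*y + 1, f_y(x, y) = -x**2 - 4*x*y - 2*x - 6*y**2 + 2*y + 1.
  f_x(P) = -19, f_y(P) = -70 (gradient nonzero, so P is smooth).
Step 3: tangent line at P: -19·(x − -1) + -70·(y − -3) = 0.
Expanding: -19*x - 70*y - 229 = 0.


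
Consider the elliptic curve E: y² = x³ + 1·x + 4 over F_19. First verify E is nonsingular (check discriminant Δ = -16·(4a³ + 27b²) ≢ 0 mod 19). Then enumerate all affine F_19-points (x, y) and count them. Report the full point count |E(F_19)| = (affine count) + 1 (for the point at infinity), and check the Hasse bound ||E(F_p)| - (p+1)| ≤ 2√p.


Affine points = {(0, 2), (0, 17), (1, 5), (1, 14), (5, 1), (5, 18), (6, 6), (6, 13), (8, 7), (8, 12), (9, 1), (9, 18), (10, 8), (10, 11), (11, 4), (11, 15), (14, 8), (14, 11)}; affine count = 18; |E(F_19)| = 19.

Discriminant check: Δ ∝ 4a³ + 27b² = 4·1³ + 27·4² = 4·1 + 27·16 ≡ 18 (mod 19). Nonzero ⇒ E is nonsingular.
For each x ∈ F_19, compute rhs = x³ + 1·x + 4 mod 19, then count y ∈ F_19 with y² ≡ rhs.
  x = 0: rhs = 4, matching y values: 2, 17 (2 points).
  x = 1: rhs = 6, matching y values: 5, 14 (2 points).
  x = 2: rhs = 14, matching y values: none (0 points).
  x = 3: rhs = 15, matching y values: none (0 points).
  x = 4: rhs = 15, matching y values: none (0 points).
  x = 5: rhs = 1, matching y values: 1, 18 (2 points).
  x = 6: rhs = 17, matching y values: 6, 13 (2 points).
  x = 7: rhs = 12, matching y values: none (0 points).
  x = 8: rhs = 11, matching y values: 7, 12 (2 points).
  x = 9: rhs = 1, matching y values: 1, 18 (2 points).
  x = 10: rhs = 7, matching y values: 8, 11 (2 points).
  x = 11: rhs = 16, matching y values: 4, 15 (2 points).
  x = 12: rhs = 15, matching y values: none (0 points).
  x = 13: rhs = 10, matching y values: none (0 points).
  x = 14: rhs = 7, matching y values: 8, 11 (2 points).
  x = 15: rhs = 12, matching y values: none (0 points).
  x = 16: rhs = 12, matching y values: none (0 points).
  x = 17: rhs = 13, matching y values: none (0 points).
  x = 18: rhs = 2, matching y values: none (0 points).
Total affine count: 18.
Full point count |E(F_19)| = 18 + 1 = 19.
Hasse bound: |19 − (19+1)| = |-1| = 1 ≤ 2√19 ≈ 8.7178 ✓.


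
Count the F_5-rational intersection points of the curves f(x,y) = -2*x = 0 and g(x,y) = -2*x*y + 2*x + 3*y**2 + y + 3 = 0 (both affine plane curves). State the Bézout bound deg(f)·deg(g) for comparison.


Common zeros: {(0, 4)}; count = 1; Bézout bound = 2.

deg(f) = 1, deg(g) = 2, so Bézout bound = 2.
Scan x ∈ F_5. For each x, list the y ∈ F_5 with f(x, y) ≡ 0 and those with g(x, y) ≡ 0 (mod 5); the common zeros in that column are the intersection.
  x = 0: f ≡ 0 at y ∈ {0, 1, 2, 3, 4}; g ≡ 0 at y ∈ {4}; common: {4}.
  x = 1: f ≡ 0 at y ∈ ∅; g ≡ 0 at y ∈ {0, 2}; common: ∅.
  x = 2: f ≡ 0 at y ∈ ∅; g ≡ 0 at y ∈ {3}; common: ∅.
  x = 3: f ≡ 0 at y ∈ ∅; g ≡ 0 at y ∈ ∅; common: ∅.
  x = 4: f ≡ 0 at y ∈ ∅; g ≡ 0 at y ∈ ∅; common: ∅.
Collecting: common zeros = {(0, 4)}, so the count is 1.
Comparison with the Bézout bound: 1 ≤ 2 = deg(f)·deg(g), as expected for curves with no common component (the affine F_5-count falls short of the bound because intersections may lie at infinity, over extension fields, or carry multiplicity).


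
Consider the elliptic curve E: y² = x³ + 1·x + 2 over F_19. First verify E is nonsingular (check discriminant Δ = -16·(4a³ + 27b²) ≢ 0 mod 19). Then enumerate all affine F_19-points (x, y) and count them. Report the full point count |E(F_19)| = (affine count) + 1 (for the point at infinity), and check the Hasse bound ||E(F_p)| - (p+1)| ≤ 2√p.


Affine points = {(1, 2), (1, 17), (8, 3), (8, 16), (10, 9), (10, 10), (14, 9), (14, 10), (17, 7), (17, 12), (18, 0)}; affine count = 11; |E(F_19)| = 12.

Discriminant check: Δ ∝ 4a³ + 27b² = 4·1³ + 27·2² = 4·1 + 27·4 ≡ 17 (mod 19). Nonzero ⇒ E is nonsingular.
For each x ∈ F_19, compute rhs = x³ + 1·x + 2 mod 19, then count y ∈ F_19 with y² ≡ rhs.
  x = 0: rhs = 2, matching y values: none (0 points).
  x = 1: rhs = 4, matching y values: 2, 17 (2 points).
  x = 2: rhs = 12, matching y values: none (0 points).
  x = 3: rhs = 13, matching y values: none (0 points).
  x = 4: rhs = 13, matching y values: none (0 points).
  x = 5: rhs = 18, matching y values: none (0 points).
  x = 6: rhs = 15, matching y values: none (0 points).
  x = 7: rhs = 10, matching y values: none (0 points).
  x = 8: rhs = 9, matching y values: 3, 16 (2 points).
  x = 9: rhs = 18, matching y values: none (0 points).
  x = 10: rhs = 5, matching y values: 9, 10 (2 points).
  x = 11: rhs = 14, matching y values: none (0 points).
  x = 12: rhs = 13, matching y values: none (0 points).
  x = 13: rhs = 8, matching y values: none (0 points).
  x = 14: rhs = 5, matching y values: 9, 10 (2 points).
  x = 15: rhs = 10, matching y values: none (0 points).
  x = 16: rhs = 10, matching y values: none (0 points).
  x = 17: rhs = 11, matching y values: 7, 12 (2 points).
  x = 18: rhs = 0, matching y values: 0 (1 points).
Total affine count: 11.
Full point count |E(F_19)| = 11 + 1 = 12.
Hasse bound: |12 − (19+1)| = |-8| = 8 ≤ 2√19 ≈ 8.7178 ✓.


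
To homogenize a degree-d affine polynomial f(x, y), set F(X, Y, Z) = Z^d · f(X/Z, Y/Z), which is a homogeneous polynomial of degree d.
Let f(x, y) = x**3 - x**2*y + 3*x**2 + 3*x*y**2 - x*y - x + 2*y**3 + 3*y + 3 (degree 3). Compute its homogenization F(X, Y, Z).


F(X, Y, Z) = X**3 - X**2*Y + 3*X**2*Z + 3*X*Y**2 - X*Y*Z - X*Z**2 + 2*Y**3 + 3*Y*Z**2 + 3*Z**3

deg(f) = 3.
Substitute x = X/Z, y = Y/Z into f, then multiply by Z^3.
  monomial 1·x^3·y^0 ↦ 1·X^3·Y^0·Z^0.
  monomial -1·x^2·y^1 ↦ -1·X^2·Y^1·Z^0.
  monomial 3·x^2·y^0 ↦ 3·X^2·Y^0·Z^1.
  monomial 3·x^1·y^2 ↦ 3·X^1·Y^2·Z^0.
  monomial -1·x^1·y^1 ↦ -1·X^1·Y^1·Z^1.
  monomial -1·x^1·y^0 ↦ -1·X^1·Y^0·Z^2.
  monomial 2·x^0·y^3 ↦ 2·X^0·Y^3·Z^0.
  monomial 3·x^0·y^1 ↦ 3·X^0·Y^1·Z^2.
  monomial 3·x^0·y^0 ↦ 3·X^0·Y^0·Z^3.
Collecting: F(X, Y, Z) = X**3 - X**2*Y + 3*X**2*Z + 3*X*Y**2 - X*Y*Z - X*Z**2 + 2*Y**3 + 3*Y*Z**2 + 3*Z**3.


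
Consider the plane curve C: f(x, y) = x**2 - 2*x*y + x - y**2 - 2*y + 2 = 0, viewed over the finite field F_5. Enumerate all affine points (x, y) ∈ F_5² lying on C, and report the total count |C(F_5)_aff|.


Affine F_5-points: {(3, 1)}; count = 1.

For each of the 25 pairs (x, y) ∈ F_5², evaluate f(x, y) mod 5. Record the zeros.
  x = 0: [0↦2, 1↦4, 2↦4, 3↦2, 4↦3]  zeros at y ∈ ∅
  x = 1: [0↦4, 1↦4, 2↦2, 3↦3, 4↦2]  zeros at y ∈ ∅
  x = 2: [0↦3, 1↦1, 2↦2, 3↦1, 4↦3]  zeros at y ∈ ∅
  x = 3: [0↦4, 1↦0, 2↦4, 3↦1, 4↦1]  zeros at y ∈ {1}
  x = 4: [0↦2, 1↦1, 2↦3, 3↦3, 4↦1]  zeros at y ∈ ∅
Collecting zeros: affine points = {(3, 1)}.
Total count |C(F_5)_aff| = 1.


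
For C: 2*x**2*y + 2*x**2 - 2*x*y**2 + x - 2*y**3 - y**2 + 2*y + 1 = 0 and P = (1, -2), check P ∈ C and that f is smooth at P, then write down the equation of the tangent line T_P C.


Tangent line at P: -11*x - 8*y - 5 = 0.

Step 1: f(1, -2) = 0, so P lies on C.
Step 2: partial derivatives
  f_x(x, y) = 4*x*y + 4*x - 2*y**2 + 1, f_y(x, y) = 2*x**2 - 4*x*y - 6*y**2 - 2*y + 2.
  f_x(P) = -11, f_y(P) = -8 (gradient nonzero, so P is smooth).
Step 3: tangent line at P: -11·(x − 1) + -8·(y − -2) = 0.
Expanding: -11*x - 8*y - 5 = 0.


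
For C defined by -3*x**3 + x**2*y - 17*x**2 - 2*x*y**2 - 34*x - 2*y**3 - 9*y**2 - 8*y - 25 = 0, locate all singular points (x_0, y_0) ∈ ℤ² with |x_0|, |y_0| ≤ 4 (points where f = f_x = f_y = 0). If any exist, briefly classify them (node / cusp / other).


Singular points: {(-2, -1)}; classification: cusp.

Compute partial derivatives:
  f_x = -9*x**2 + 2*x*y - 34*x - 2*y**2 - 34.
  f_y = x**2 - 4*x*y - 6*y**2 - 18*y - 8.
Scan x_0 ∈ {−4, ..., 4}. For each x_0, f_y(x_0, y) is a polynomial in y; find its integer roots y ∈ {−4, ..., 4}, then test f_x and f at those candidates.
  x = -4: f_y(-4, y) = -6*y**2 - 2*y + 8; vanishes at y ∈ {1}. (-4, 1): f_x = -52 ≠ 0.
  x = -3: f_y(-3, y) = -6*y**2 - 6*y + 1; no integer root y with |y| ≤ 4.
  x = -2: f_y(-2, y) = -6*y**2 - 10*y - 4; vanishes at y ∈ {-1}. (-2, -1): f_x = 0, f = 0 — SINGULAR.
  x = -1: f_y(-1, y) = -6*y**2 - 14*y - 7; no integer root y with |y| ≤ 4.
  x = 0: f_y(0, y) = -6*y**2 - 18*y - 8; no integer root y with |y| ≤ 4.
  x = 1: f_y(1, y) = -6*y**2 - 22*y - 7; no integer root y with |y| ≤ 4.
  x = 2: f_y(2, y) = -6*y**2 - 26*y - 4; no integer root y with |y| ≤ 4.
  x = 3: f_y(3, y) = -6*y**2 - 30*y + 1; no integer root y with |y| ≤ 4.
  x = 4: f_y(4, y) = -6*y**2 - 34*y + 8; no integer root y with |y| ≤ 4.
Only singular point on the grid: (-2, -1).
Classify: substitute x = -2 + u, y = -1 + v and expand: f = -3*u**3 + u**2*v - 2*u*v**2 - 2*v**3 + v**2.
No constant or linear terms (consistent with a singular point). Quadratic part: v**2. Cubic part: -3*u**3 + u**2*v - 2*u*v**2 - 2*v**3.
The quadratic part v**2 is a perfect square, so there is a single (double) tangent line v = 0, i.e. y = -1. Restricting the cubic part to that line (v = 0) leaves -3*u**3 ≠ 0, so f is not divisible by v and the branch is v² ≈ 3*u**3 to lowest order — this is a cusp.
Classification: cusp.


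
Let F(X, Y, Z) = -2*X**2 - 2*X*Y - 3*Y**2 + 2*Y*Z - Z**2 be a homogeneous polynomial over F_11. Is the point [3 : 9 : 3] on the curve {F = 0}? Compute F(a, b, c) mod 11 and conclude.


F(3,9,3) ≡ 5 (mod 11); P is NOT on the curve.

Evaluate F(3, 9, 3) term-by-term (mod 11).
  -2*X**2 ↦ -2·9·1·1 = -18
  -2*X*Y ↦ -2·3·9·1 = -54
  -3*Y**2 ↦ -3·1·81·1 = -243
  2*Y*Z ↦ 2·1·9·3 = 54
  -Z**2 ↦ -1·1·1·9 = -9
Sum: F(3, 9, 3) = (-18) + (-54) + (-243) + (54) + (-9) = -270.
Reducing mod 11: -270 ≡ 5 (mod 11).
Since F(a, b, c) ≡ 5 ≠ 0 (mod 11), P does NOT lie on the curve.


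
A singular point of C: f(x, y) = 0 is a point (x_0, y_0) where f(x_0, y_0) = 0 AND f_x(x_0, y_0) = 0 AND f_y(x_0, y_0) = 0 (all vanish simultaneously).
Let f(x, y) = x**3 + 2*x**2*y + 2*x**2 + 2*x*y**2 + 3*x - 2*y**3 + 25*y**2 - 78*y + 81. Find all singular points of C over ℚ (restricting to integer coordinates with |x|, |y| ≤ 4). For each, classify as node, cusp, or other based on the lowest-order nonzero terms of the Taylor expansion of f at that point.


Singular points: {(-3, 3)}; classification: node.

Compute partial derivatives:
  f_x = 3*x**2 + 4*x*y + 4*x + 2*y**2 + 3.
  f_y = 2*x**2 + 4*x*y - 6*y**2 + 50*y - 78.
Scan x_0 ∈ {−4, ..., 4}. For each x_0, f_y(x_0, y) is a polynomial in y; find its integer roots y ∈ {−4, ..., 4}, then test f_x and f at those candidates.
  x = -4: f_y(-4, y) = -6*y**2 + 34*y - 46; no integer root y with |y| ≤ 4.
  x = -3: f_y(-3, y) = -6*y**2 + 38*y - 60; vanishes at y ∈ {3}. (-3, 3): f_x = 0, f = 0 — SINGULAR.
  x = -2: f_y(-2, y) = -6*y**2 + 42*y - 70; no integer root y with |y| ≤ 4.
  x = -1: f_y(-1, y) = -6*y**2 + 46*y - 76; no integer root y with |y| ≤ 4.
  x = 0: f_y(0, y) = -6*y**2 + 50*y - 78; no integer root y with |y| ≤ 4.
  x = 1: f_y(1, y) = -6*y**2 + 54*y - 76; no integer root y with |y| ≤ 4.
  x = 2: f_y(2, y) = -6*y**2 + 58*y - 70; no integer root y with |y| ≤ 4.
  x = 3: f_y(3, y) = -6*y**2 + 62*y - 60; no integer root y with |y| ≤ 4.
  x = 4: f_y(4, y) = -6*y**2 + 66*y - 46; no integer root y with |y| ≤ 4.
Only singular point on the grid: (-3, 3).
Classify: substitute x = -3 + u, y = 3 + v and expand: f = u**3 + 2*u**2*v - u**2 + 2*u*v**2 - 2*v**3 + v**2.
No constant or linear terms (consistent with a singular point). Quadratic part: -u**2 + v**2. Cubic part: u**3 + 2*u**2*v + 2*u*v**2 - 2*v**3.
The quadratic part v**2 - u**2 = (v − u)(v + u) splits into two distinct linear factors, so there are two distinct tangent lines y − 3 = ±(x − -3) — this is a node (ordinary double point).
Classification: node.


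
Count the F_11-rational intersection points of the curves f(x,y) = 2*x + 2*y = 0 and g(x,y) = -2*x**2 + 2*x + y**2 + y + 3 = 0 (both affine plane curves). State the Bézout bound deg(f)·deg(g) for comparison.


Common zeros: ∅; count = 0; Bézout bound = 2.

deg(f) = 1, deg(g) = 2, so Bézout bound = 2.
Scan x ∈ F_11. For each x, list the y ∈ F_11 with f(x, y) ≡ 0 and those with g(x, y) ≡ 0 (mod 11); the common zeros in that column are the intersection.
  x = 0: f ≡ 0 at y ∈ {0}; g ≡ 0 at y ∈ {5}; common: ∅.
  x = 1: f ≡ 0 at y ∈ {10}; g ≡ 0 at y ∈ {5}; common: ∅.
  x = 2: f ≡ 0 at y ∈ {9}; g ≡ 0 at y ∈ {3, 7}; common: ∅.
  x = 3: f ≡ 0 at y ∈ {8}; g ≡ 0 at y ∈ {4, 6}; common: ∅.
  x = 4: f ≡ 0 at y ∈ {7}; g ≡ 0 at y ∈ ∅; common: ∅.
  x = 5: f ≡ 0 at y ∈ {6}; g ≡ 0 at y ∈ ∅; common: ∅.
  x = 6: f ≡ 0 at y ∈ {5}; g ≡ 0 at y ∈ {1, 9}; common: ∅.
  x = 7: f ≡ 0 at y ∈ {4}; g ≡ 0 at y ∈ ∅; common: ∅.
  x = 8: f ≡ 0 at y ∈ {3}; g ≡ 0 at y ∈ ∅; common: ∅.
  x = 9: f ≡ 0 at y ∈ {2}; g ≡ 0 at y ∈ {4, 6}; common: ∅.
  x = 10: f ≡ 0 at y ∈ {1}; g ≡ 0 at y ∈ {3, 7}; common: ∅.
Collecting: common zeros = ∅, so the count is 0.
Comparison with the Bézout bound: 0 ≤ 2 = deg(f)·deg(g), as expected for curves with no common component (the affine F_11-count falls short of the bound because intersections may lie at infinity, over extension fields, or carry multiplicity).


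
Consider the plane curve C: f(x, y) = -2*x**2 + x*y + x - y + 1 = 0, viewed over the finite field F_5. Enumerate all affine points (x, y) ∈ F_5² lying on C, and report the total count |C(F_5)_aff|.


Affine F_5-points: {(0, 1), (1, 0), (1, 1), (1, 2), (1, 3), (1, 4), (2, 0), (3, 2), (4, 4)}; count = 9.

For each of the 25 pairs (x, y) ∈ F_5², evaluate f(x, y) mod 5. Record the zeros.
  x = 0: [0↦1, 1↦0, 2↦4, 3↦3, 4↦2]  zeros at y ∈ {1}
  x = 1: [0↦0, 1↦0, 2↦0, 3↦0, 4↦0]  zeros at y ∈ {0, 1, 2, 3, 4}
  x = 2: [0↦0, 1↦1, 2↦2, 3↦3, 4↦4]  zeros at y ∈ {0}
  x = 3: [0↦1, 1↦3, 2↦0, 3↦2, 4↦4]  zeros at y ∈ {2}
  x = 4: [0↦3, 1↦1, 2↦4, 3↦2, 4↦0]  zeros at y ∈ {4}
Collecting zeros: affine points = {(0, 1), (1, 0), (1, 1), (1, 2), (1, 3), (1, 4), (2, 0), (3, 2), (4, 4)}.
Total count |C(F_5)_aff| = 9.


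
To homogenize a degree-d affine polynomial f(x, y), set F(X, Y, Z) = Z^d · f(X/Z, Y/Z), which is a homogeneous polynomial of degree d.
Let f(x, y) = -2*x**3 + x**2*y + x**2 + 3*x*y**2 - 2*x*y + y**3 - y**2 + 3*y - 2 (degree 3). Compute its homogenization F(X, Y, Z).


F(X, Y, Z) = -2*X**3 + X**2*Y + X**2*Z + 3*X*Y**2 - 2*X*Y*Z + Y**3 - Y**2*Z + 3*Y*Z**2 - 2*Z**3

deg(f) = 3.
Substitute x = X/Z, y = Y/Z into f, then multiply by Z^3.
  monomial -2·x^3·y^0 ↦ -2·X^3·Y^0·Z^0.
  monomial 1·x^2·y^1 ↦ 1·X^2·Y^1·Z^0.
  monomial 1·x^2·y^0 ↦ 1·X^2·Y^0·Z^1.
  monomial 3·x^1·y^2 ↦ 3·X^1·Y^2·Z^0.
  monomial -2·x^1·y^1 ↦ -2·X^1·Y^1·Z^1.
  monomial 1·x^0·y^3 ↦ 1·X^0·Y^3·Z^0.
  monomial -1·x^0·y^2 ↦ -1·X^0·Y^2·Z^1.
  monomial 3·x^0·y^1 ↦ 3·X^0·Y^1·Z^2.
  monomial -2·x^0·y^0 ↦ -2·X^0·Y^0·Z^3.
Collecting: F(X, Y, Z) = -2*X**3 + X**2*Y + X**2*Z + 3*X*Y**2 - 2*X*Y*Z + Y**3 - Y**2*Z + 3*Y*Z**2 - 2*Z**3.


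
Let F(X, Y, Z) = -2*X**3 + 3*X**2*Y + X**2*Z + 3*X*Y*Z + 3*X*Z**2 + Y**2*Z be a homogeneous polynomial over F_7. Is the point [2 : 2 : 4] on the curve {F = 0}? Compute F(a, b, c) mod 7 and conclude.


F(2,2,4) ≡ 2 (mod 7); P is NOT on the curve.

Evaluate F(2, 2, 4) term-by-term (mod 7).
  -2*X**3 ↦ -2·8·1·1 = -16
  3*X**2*Y ↦ 3·4·2·1 = 24
  X**2*Z ↦ 1·4·1·4 = 16
  3*X*Y*Z ↦ 3·2·2·4 = 48
  3*X*Z**2 ↦ 3·2·1·16 = 96
  Y**2*Z ↦ 1·1·4·4 = 16
Sum: F(2, 2, 4) = (-16) + (24) + (16) + (48) + (96) + (16) = 184.
Reducing mod 7: 184 ≡ 2 (mod 7).
Since F(a, b, c) ≡ 2 ≠ 0 (mod 7), P does NOT lie on the curve.


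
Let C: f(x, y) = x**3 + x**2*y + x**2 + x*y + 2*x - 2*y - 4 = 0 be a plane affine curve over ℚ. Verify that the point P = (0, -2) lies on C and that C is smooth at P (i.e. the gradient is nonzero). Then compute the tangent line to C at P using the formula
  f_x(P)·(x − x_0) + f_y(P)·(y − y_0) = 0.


Tangent line at P: -2*y - 4 = 0.

Step 1: f(0, -2) = 0, so P lies on C.
Step 2: partial derivatives
  f_x(x, y) = 3*x**2 + 2*x*y + 2*x + y + 2, f_y(x, y) = x**2 + x - 2.
  f_x(P) = 0, f_y(P) = -2 (gradient nonzero, so P is smooth).
Step 3: tangent line at P: 0·(x − 0) + -2·(y − -2) = 0.
Expanding: -2*y - 4 = 0.


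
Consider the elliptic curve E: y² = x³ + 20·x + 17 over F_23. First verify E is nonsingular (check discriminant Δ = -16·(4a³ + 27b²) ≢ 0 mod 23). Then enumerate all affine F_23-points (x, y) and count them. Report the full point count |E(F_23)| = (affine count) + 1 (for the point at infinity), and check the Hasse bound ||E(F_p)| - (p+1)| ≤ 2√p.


Affine points = {(3, 9), (3, 14), (4, 0), (5, 9), (5, 14), (6, 10), (6, 13), (9, 11), (9, 12), (11, 2), (11, 21), (13, 6), (13, 17), (15, 9), (15, 14), (17, 7), (17, 16)}; affine count = 17; |E(F_23)| = 18.

Discriminant check: Δ ∝ 4a³ + 27b² = 4·20³ + 27·17² = 4·8000 + 27·289 ≡ 13 (mod 23). Nonzero ⇒ E is nonsingular.
For each x ∈ F_23, compute rhs = x³ + 20·x + 17 mod 23, then count y ∈ F_23 with y² ≡ rhs.
  x = 0: rhs = 17, matching y values: none (0 points).
  x = 1: rhs = 15, matching y values: none (0 points).
  x = 2: rhs = 19, matching y values: none (0 points).
  x = 3: rhs = 12, matching y values: 9, 14 (2 points).
  x = 4: rhs = 0, matching y values: 0 (1 points).
  x = 5: rhs = 12, matching y values: 9, 14 (2 points).
  x = 6: rhs = 8, matching y values: 10, 13 (2 points).
  x = 7: rhs = 17, matching y values: none (0 points).
  x = 8: rhs = 22, matching y values: none (0 points).
  x = 9: rhs = 6, matching y values: 11, 12 (2 points).
  x = 10: rhs = 21, matching y values: none (0 points).
  x = 11: rhs = 4, matching y values: 2, 21 (2 points).
  x = 12: rhs = 7, matching y values: none (0 points).
  x = 13: rhs = 13, matching y values: 6, 17 (2 points).
  x = 14: rhs = 5, matching y values: none (0 points).
  x = 15: rhs = 12, matching y values: 9, 14 (2 points).
  x = 16: rhs = 17, matching y values: none (0 points).
  x = 17: rhs = 3, matching y values: 7, 16 (2 points).
  x = 18: rhs = 22, matching y values: none (0 points).
  x = 19: rhs = 11, matching y values: none (0 points).
  x = 20: rhs = 22, matching y values: none (0 points).
  x = 21: rhs = 15, matching y values: none (0 points).
  x = 22: rhs = 19, matching y values: none (0 points).
Total affine count: 17.
Full point count |E(F_23)| = 17 + 1 = 18.
Hasse bound: |18 − (23+1)| = |-6| = 6 ≤ 2√23 ≈ 9.5917 ✓.


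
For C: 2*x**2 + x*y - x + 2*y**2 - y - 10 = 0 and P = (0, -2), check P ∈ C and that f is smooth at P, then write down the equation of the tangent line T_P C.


Tangent line at P: -3*x - 9*y - 18 = 0.

Step 1: f(0, -2) = 0, so P lies on C.
Step 2: partial derivatives
  f_x(x, y) = 4*x + y - 1, f_y(x, y) = x + 4*y - 1.
  f_x(P) = -3, f_y(P) = -9 (gradient nonzero, so P is smooth).
Step 3: tangent line at P: -3·(x − 0) + -9·(y − -2) = 0.
Expanding: -3*x - 9*y - 18 = 0.


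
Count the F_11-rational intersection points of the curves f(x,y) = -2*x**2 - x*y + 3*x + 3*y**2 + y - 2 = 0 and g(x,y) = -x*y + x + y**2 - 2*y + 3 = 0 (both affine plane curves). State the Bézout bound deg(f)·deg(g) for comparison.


Common zeros: {(10, 7)}; count = 1; Bézout bound = 4.

deg(f) = 2, deg(g) = 2, so Bézout bound = 4.
Scan x ∈ F_11. For each x, list the y ∈ F_11 with f(x, y) ≡ 0 and those with g(x, y) ≡ 0 (mod 11); the common zeros in that column are the intersection.
  x = 0: f ≡ 0 at y ∈ {8, 10}; g ≡ 0 at y ∈ {4, 9}; common: ∅.
  x = 1: f ≡ 0 at y ∈ {2, 9}; g ≡ 0 at y ∈ {6, 8}; common: ∅.
  x = 2: f ≡ 0 at y ∈ {5, 10}; g ≡ 0 at y ∈ ∅; common: ∅.
  x = 3: f ≡ 0 at y ∈ {0, 8}; g ≡ 0 at y ∈ {2, 3}; common: ∅.
  x = 4: f ≡ 0 at y ∈ {0, 1}; g ≡ 0 at y ∈ ∅; common: ∅.
  x = 5: f ≡ 0 at y ∈ {2, 3}; g ≡ 0 at y ∈ ∅; common: ∅.
  x = 6: f ≡ 0 at y ∈ {3, 6}; g ≡ 0 at y ∈ ∅; common: ∅.
  x = 7: f ≡ 0 at y ∈ {4, 9}; g ≡ 0 at y ∈ ∅; common: ∅.
  x = 8: f ≡ 0 at y ∈ {1, 5}; g ≡ 0 at y ∈ {0, 10}; common: ∅.
  x = 9: f ≡ 0 at y ∈ {4, 6}; g ≡ 0 at y ∈ ∅; common: ∅.
  x = 10: f ≡ 0 at y ∈ {7}; g ≡ 0 at y ∈ {5, 7}; common: {7}.
Collecting: common zeros = {(10, 7)}, so the count is 1.
Comparison with the Bézout bound: 1 ≤ 4 = deg(f)·deg(g), as expected for curves with no common component (the affine F_11-count falls short of the bound because intersections may lie at infinity, over extension fields, or carry multiplicity).


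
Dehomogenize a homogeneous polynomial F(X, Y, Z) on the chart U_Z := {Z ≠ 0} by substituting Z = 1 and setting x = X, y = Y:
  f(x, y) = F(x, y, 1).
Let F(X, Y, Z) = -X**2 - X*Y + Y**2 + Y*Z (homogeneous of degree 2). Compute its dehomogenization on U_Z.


f(x, y) = -x**2 - x*y + y**2 + y

On U_Z we set Z = 1. Each monomial c·X^i·Y^j·Z^k in F becomes c·x^i·y^j·1^k = c·x^i·y^j.
Substituting Z = 1: F(X, Y, 1) = -x**2 - x*y + y**2 + y.
Note: deg(f) ≤ deg(F) = 2; strict inequality happens when F is divisible by Z (lost terms).


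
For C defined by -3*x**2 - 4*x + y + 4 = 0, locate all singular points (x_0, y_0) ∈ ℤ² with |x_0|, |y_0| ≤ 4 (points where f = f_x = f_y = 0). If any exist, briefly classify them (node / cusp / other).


No singular points in the scanned grid; C is smooth there.

Compute partial derivatives:
  f_x = -6*x - 4.
  f_y = 1.
f_y = 1 is a nonzero constant, so f_y never vanishes: no point (x, y) can satisfy f = f_x = f_y = 0. In particular no (x, y) ∈ {−4, ..., 4}² is singular; the curve is smooth.


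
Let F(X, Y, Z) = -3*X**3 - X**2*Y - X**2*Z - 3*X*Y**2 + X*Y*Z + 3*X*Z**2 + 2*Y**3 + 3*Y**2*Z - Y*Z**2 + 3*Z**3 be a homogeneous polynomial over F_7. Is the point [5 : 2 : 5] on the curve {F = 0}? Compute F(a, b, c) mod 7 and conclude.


F(5,2,5) ≡ 6 (mod 7); P is NOT on the curve.

Evaluate F(5, 2, 5) term-by-term (mod 7).
  -3*X**3 ↦ -3·125·1·1 = -375
  -X**2*Y ↦ -1·25·2·1 = -50
  -X**2*Z ↦ -1·25·1·5 = -125
  -3*X*Y**2 ↦ -3·5·4·1 = -60
  X*Y*Z ↦ 1·5·2·5 = 50
  3*X*Z**2 ↦ 3·5·1·25 = 375
  2*Y**3 ↦ 2·1·8·1 = 16
  3*Y**2*Z ↦ 3·1·4·5 = 60
  -Y*Z**2 ↦ -1·1·2·25 = -50
  3*Z**3 ↦ 3·1·1·125 = 375
Sum: F(5, 2, 5) = (-375) + (-50) + (-125) + (-60) + (50) + (375) + (16) + (60) + (-50) + (375) = 216.
Reducing mod 7: 216 ≡ 6 (mod 7).
Since F(a, b, c) ≡ 6 ≠ 0 (mod 7), P does NOT lie on the curve.


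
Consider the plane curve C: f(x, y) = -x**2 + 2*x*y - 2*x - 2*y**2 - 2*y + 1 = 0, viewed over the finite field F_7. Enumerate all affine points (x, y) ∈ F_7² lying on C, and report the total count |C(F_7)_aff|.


Affine F_7-points: {(2, 0), (2, 1), (3, 0), (3, 2), (5, 1), (5, 3), (6, 2), (6, 3)}; count = 8.

For each of the 49 pairs (x, y) ∈ F_7², evaluate f(x, y) mod 7. Record the zeros.
  x = 0: [0↦1, 1↦4, 2↦3, 3↦5, 4↦3, 5↦4, 6↦1]  zeros at y ∈ ∅
  x = 1: [0↦5, 1↦3, 2↦4, 3↦1, 4↦1, 5↦4, 6↦3]  zeros at y ∈ ∅
  x = 2: [0↦0, 1↦0, 2↦3, 3↦2, 4↦4, 5↦2, 6↦3]  zeros at y ∈ {0, 1}
  x = 3: [0↦0, 1↦2, 2↦0, 3↦1, 4↦5, 5↦5, 6↦1]  zeros at y ∈ {0, 2}
  x = 4: [0↦5, 1↦2, 2↦2, 3↦5, 4↦4, 5↦6, 6↦4]  zeros at y ∈ ∅
  x = 5: [0↦1, 1↦0, 2↦2, 3↦0, 4↦1, 5↦5, 6↦5]  zeros at y ∈ {1, 3}
  x = 6: [0↦2, 1↦3, 2↦0, 3↦0, 4↦3, 5↦2, 6↦4]  zeros at y ∈ {2, 3}
Collecting zeros: affine points = {(2, 0), (2, 1), (3, 0), (3, 2), (5, 1), (5, 3), (6, 2), (6, 3)}.
Total count |C(F_7)_aff| = 8.


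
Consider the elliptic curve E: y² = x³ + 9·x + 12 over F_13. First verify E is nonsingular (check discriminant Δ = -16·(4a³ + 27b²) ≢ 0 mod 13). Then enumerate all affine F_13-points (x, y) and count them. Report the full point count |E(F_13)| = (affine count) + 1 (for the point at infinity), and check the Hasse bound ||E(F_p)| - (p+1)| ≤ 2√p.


Affine points = {(0, 5), (0, 8), (1, 3), (1, 10), (2, 5), (2, 8), (3, 1), (3, 12), (5, 0), (6, 3), (6, 10), (9, 4), (9, 9), (10, 6), (10, 7), (11, 5), (11, 8)}; affine count = 17; |E(F_13)| = 18.

Discriminant check: Δ ∝ 4a³ + 27b² = 4·9³ + 27·12² = 4·729 + 27·144 ≡ 5 (mod 13). Nonzero ⇒ E is nonsingular.
For each x ∈ F_13, compute rhs = x³ + 9·x + 12 mod 13, then count y ∈ F_13 with y² ≡ rhs.
  x = 0: rhs = 12, matching y values: 5, 8 (2 points).
  x = 1: rhs = 9, matching y values: 3, 10 (2 points).
  x = 2: rhs = 12, matching y values: 5, 8 (2 points).
  x = 3: rhs = 1, matching y values: 1, 12 (2 points).
  x = 4: rhs = 8, matching y values: none (0 points).
  x = 5: rhs = 0, matching y values: 0 (1 points).
  x = 6: rhs = 9, matching y values: 3, 10 (2 points).
  x = 7: rhs = 2, matching y values: none (0 points).
  x = 8: rhs = 11, matching y values: none (0 points).
  x = 9: rhs = 3, matching y values: 4, 9 (2 points).
  x = 10: rhs = 10, matching y values: 6, 7 (2 points).
  x = 11: rhs = 12, matching y values: 5, 8 (2 points).
  x = 12: rhs = 2, matching y values: none (0 points).
Total affine count: 17.
Full point count |E(F_13)| = 17 + 1 = 18.
Hasse bound: |18 − (13+1)| = |4| = 4 ≤ 2√13 ≈ 7.2111 ✓.


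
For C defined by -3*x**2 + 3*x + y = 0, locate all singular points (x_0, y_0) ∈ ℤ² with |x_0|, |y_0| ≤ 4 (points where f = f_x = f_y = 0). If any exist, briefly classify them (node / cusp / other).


No singular points in the scanned grid; C is smooth there.

Compute partial derivatives:
  f_x = 3 - 6*x.
  f_y = 1.
f_y = 1 is a nonzero constant, so f_y never vanishes: no point (x, y) can satisfy f = f_x = f_y = 0. In particular no (x, y) ∈ {−4, ..., 4}² is singular; the curve is smooth.


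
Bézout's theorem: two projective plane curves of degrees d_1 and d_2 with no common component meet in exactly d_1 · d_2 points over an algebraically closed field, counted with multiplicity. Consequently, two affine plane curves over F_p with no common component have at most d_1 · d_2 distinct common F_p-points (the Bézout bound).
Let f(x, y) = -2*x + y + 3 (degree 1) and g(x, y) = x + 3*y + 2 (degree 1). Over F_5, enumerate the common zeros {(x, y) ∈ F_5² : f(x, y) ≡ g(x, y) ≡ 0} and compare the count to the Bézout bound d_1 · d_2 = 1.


Common zeros: {(1, 4)}; count = 1; Bézout bound = 1.

deg(f) = 1, deg(g) = 1, so Bézout bound = 1.
Scan x ∈ F_5. For each x, list the y ∈ F_5 with f(x, y) ≡ 0 and those with g(x, y) ≡ 0 (mod 5); the common zeros in that column are the intersection.
  x = 0: f ≡ 0 at y ∈ {2}; g ≡ 0 at y ∈ {1}; common: ∅.
  x = 1: f ≡ 0 at y ∈ {4}; g ≡ 0 at y ∈ {4}; common: {4}.
  x = 2: f ≡ 0 at y ∈ {1}; g ≡ 0 at y ∈ {2}; common: ∅.
  x = 3: f ≡ 0 at y ∈ {3}; g ≡ 0 at y ∈ {0}; common: ∅.
  x = 4: f ≡ 0 at y ∈ {0}; g ≡ 0 at y ∈ {3}; common: ∅.
Collecting: common zeros = {(1, 4)}, so the count is 1.
Comparison with the Bézout bound: 1 ≤ 1 = deg(f)·deg(g), as expected for curves with no common component (the bound is attained).


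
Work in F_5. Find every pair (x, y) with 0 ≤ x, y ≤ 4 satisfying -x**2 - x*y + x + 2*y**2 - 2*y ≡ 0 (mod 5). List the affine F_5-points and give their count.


Affine F_5-points: {(0, 0), (0, 1), (1, 0), (1, 4)}; count = 4.

For each of the 25 pairs (x, y) ∈ F_5², evaluate f(x, y) mod 5. Record the zeros.
  x = 0: [0↦0, 1↦0, 2↦4, 3↦2, 4↦4]  zeros at y ∈ {0, 1}
  x = 1: [0↦0, 1↦4, 2↦2, 3↦4, 4↦0]  zeros at y ∈ {0, 4}
  x = 2: [0↦3, 1↦1, 2↦3, 3↦4, 4↦4]  zeros at y ∈ ∅
  x = 3: [0↦4, 1↦1, 2↦2, 3↦2, 4↦1]  zeros at y ∈ ∅
  x = 4: [0↦3, 1↦4, 2↦4, 3↦3, 4↦1]  zeros at y ∈ ∅
Collecting zeros: affine points = {(0, 0), (0, 1), (1, 0), (1, 4)}.
Total count |C(F_5)_aff| = 4.


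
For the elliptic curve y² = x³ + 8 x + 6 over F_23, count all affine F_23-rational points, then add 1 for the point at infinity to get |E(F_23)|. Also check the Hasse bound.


Affine points = {(0, 11), (0, 12), (9, 5), (9, 18), (12, 6), (12, 17), (17, 8), (17, 15), (18, 5), (18, 18), (19, 5), (19, 18), (20, 1), (20, 22)}; affine count = 14; |E(F_23)| = 15.

Discriminant check: Δ ∝ 4a³ + 27b² = 4·8³ + 27·6² = 4·512 + 27·36 ≡ 7 (mod 23). Nonzero ⇒ E is nonsingular.
For each x ∈ F_23, compute rhs = x³ + 8·x + 6 mod 23, then count y ∈ F_23 with y² ≡ rhs.
  x = 0: rhs = 6, matching y values: 11, 12 (2 points).
  x = 1: rhs = 15, matching y values: none (0 points).
  x = 2: rhs = 7, matching y values: none (0 points).
  x = 3: rhs = 11, matching y values: none (0 points).
  x = 4: rhs = 10, matching y values: none (0 points).
  x = 5: rhs = 10, matching y values: none (0 points).
  x = 6: rhs = 17, matching y values: none (0 points).
  x = 7: rhs = 14, matching y values: none (0 points).
  x = 8: rhs = 7, matching y values: none (0 points).
  x = 9: rhs = 2, matching y values: 5, 18 (2 points).
  x = 10: rhs = 5, matching y values: none (0 points).
  x = 11: rhs = 22, matching y values: none (0 points).
  x = 12: rhs = 13, matching y values: 6, 17 (2 points).
  x = 13: rhs = 7, matching y values: none (0 points).
  x = 14: rhs = 10, matching y values: none (0 points).
  x = 15: rhs = 5, matching y values: none (0 points).
  x = 16: rhs = 21, matching y values: none (0 points).
  x = 17: rhs = 18, matching y values: 8, 15 (2 points).
  x = 18: rhs = 2, matching y values: 5, 18 (2 points).
  x = 19: rhs = 2, matching y values: 5, 18 (2 points).
  x = 20: rhs = 1, matching y values: 1, 22 (2 points).
  x = 21: rhs = 5, matching y values: none (0 points).
  x = 22: rhs = 20, matching y values: none (0 points).
Total affine count: 14.
Full point count |E(F_23)| = 14 + 1 = 15.
Hasse bound: |15 − (23+1)| = |-9| = 9 ≤ 2√23 ≈ 9.5917 ✓.
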